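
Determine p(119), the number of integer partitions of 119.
1653668665

p(n) counts ways to write n as a sum of positive integers (order ignored).
Euler's pentagonal recurrence: p(k) = p(k-1) + p(k-2) - p(k-5) - p(k-7) + p(k-12) + p(k-15) - ... (offsets j(3j∓1)/2, signs ++--, p(0)=1, p(<0)=0).
DP table for k = 0..118: p(0)=1, p(1)=1, p(2)=2, p(3)=3, p(4)=5, p(5)=7, p(6)=11, p(7)=15, p(8)=22, p(9)=30, p(10)=42, p(11)=56, p(12)=77, p(13)=101, p(14)=135, p(15)=176, p(16)=231, p(17)=297, p(18)=385, p(19)=490, p(20)=627, p(21)=792, p(22)=1002, p(23)=1255, p(24)=1575, p(25)=1958, p(26)=2436, p(27)=3010, p(28)=3718, p(29)=4565, p(30)=5604, p(31)=6842, p(32)=8349, p(33)=10143, p(34)=12310, p(35)=14883, p(36)=17977, p(37)=21637, p(38)=26015, p(39)=31185, p(40)=37338, p(41)=44583, p(42)=53174, p(43)=63261, p(44)=75175, p(45)=89134, p(46)=105558, p(47)=124754, p(48)=147273, p(49)=173525, p(50)=204226, p(51)=239943, p(52)=281589, p(53)=329931, p(54)=386155, p(55)=451276, p(56)=526823, p(57)=614154, p(58)=715220, p(59)=831820, p(60)=966467, p(61)=1121505, p(62)=1300156, p(63)=1505499, p(64)=1741630, p(65)=2012558, p(66)=2323520, p(67)=2679689, p(68)=3087735, p(69)=3554345, p(70)=4087968, p(71)=4697205, p(72)=5392783, p(73)=6185689, p(74)=7089500, p(75)=8118264, p(76)=9289091, p(77)=10619863, p(78)=12132164, p(79)=13848650, p(80)=15796476, p(81)=18004327, p(82)=20506255, p(83)=23338469, p(84)=26543660, p(85)=30167357, p(86)=34262962, p(87)=38887673, p(88)=44108109, p(89)=49995925, p(90)=56634173, p(91)=64112359, p(92)=72533807, p(93)=82010177, p(94)=92669720, p(95)=104651419, p(96)=118114304, p(97)=133230930, p(98)=150198136, p(99)=169229875, p(100)=190569292, p(101)=214481126, p(102)=241265379, p(103)=271248950, p(104)=304801365, p(105)=342325709, p(106)=384276336, p(107)=431149389, p(108)=483502844, p(109)=541946240, p(110)=607163746, p(111)=679903203, p(112)=761002156, p(113)=851376628, p(114)=952050665, p(115)=1064144451, p(116)=1188908248, p(117)=1327710076, p(118)=1482074143.
Final step: p(119) = p(118) + p(117) - p(114) - p(112) + p(107) + p(104) - p(97) - p(93) + p(84) + p(79) - p(68) - p(62) + p(49) + p(42) - p(27) - p(19) + p(2)
= 1482074143 + 1327710076 - 952050665 - 761002156 + 431149389 + 304801365 - 133230930 - 82010177 + 26543660 + 13848650 - 3087735 - 1300156 + 173525 + 53174 - 3010 - 490 + 2
= 1653668665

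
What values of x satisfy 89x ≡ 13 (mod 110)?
x ≡ 57 (mod 110)

gcd(89, 110) = 1, which divides 13, so solutions exist.
Find 89^(-1) mod 110 by the extended Euclidean algorithm:
110 = 1 × 89 + 21  ⟹  21 = (1)·110 + (-1)·89
89 = 4 × 21 + 5  ⟹  5 = (-4)·110 + (5)·89
21 = 4 × 5 + 1  ⟹  1 = (17)·110 + (-21)·89
So (-21)·89 ≡ 1 (mod 110), i.e. 89^(-1) ≡ -21 ≡ 89 (mod 110).
x ≡ 89 × 13 = 1157 ≡ 57 (mod 110).
Check: 89 × 57 = 5073 ≡ 13 (mod 110).
Unique solution: x ≡ 57 (mod 110)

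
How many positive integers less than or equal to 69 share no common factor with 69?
44

69 = 3 × 23
φ(n) = n × ∏(1 - 1/p) for each prime p dividing n
φ(69) = 69 × (1 - 1/3) × (1 - 1/23) = 44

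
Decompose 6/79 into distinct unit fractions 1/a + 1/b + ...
1/14 + 1/222 + 1/61383

Greedy algorithm:
6/79: ceiling(79/6) = 14, use 1/14
5/1106: ceiling(1106/5) = 222, use 1/222
1/61383: ceiling(61383/1) = 61383, use 1/61383
Result: 6/79 = 1/14 + 1/222 + 1/61383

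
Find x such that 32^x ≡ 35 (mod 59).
28

Baby-step giant-step with step n = ⌈√59⌉ = 8.
Baby steps 32^j mod 59 (j:value) for j=0..7: 0:1, 1:32, 2:21, 3:23, 4:28, 5:11, 6:57, 7:54.
Giant-step multiplier: 32^(-8) ≡ 32^(58-8) = 32^50 ≡ 7 (mod 59).
Giant steps γ_i = 35·7^i mod 59: γ_0=35, γ_1=9, γ_2=4, γ_3=28 (in table at j=4).
x = i·n + j = 3·8 + 4 = 28.
Check: 32^28 ≡ 35 (mod 59).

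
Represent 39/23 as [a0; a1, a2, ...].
[1; 1, 2, 3, 2]

Euclidean algorithm steps:
39 = 1 × 23 + 16
23 = 1 × 16 + 7
16 = 2 × 7 + 2
7 = 3 × 2 + 1
2 = 2 × 1 + 0
Continued fraction: [1; 1, 2, 3, 2]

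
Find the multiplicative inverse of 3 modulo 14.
5

gcd(3, 14) = 1, so the inverse exists.
Extended Euclidean algorithm on (14, 3):
14 = 4 × 3 + 2  ⟹  2 = (1)·14 + (-4)·3
3 = 1 × 2 + 1  ⟹  1 = (-1)·14 + (5)·3
So (5)·3 ≡ 1 (mod 14), i.e. 3^(-1) ≡ 5 (mod 14).
Check: 3 × 5 = 15 ≡ 1 (mod 14)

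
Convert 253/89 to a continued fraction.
[2; 1, 5, 2, 1, 4]

Euclidean algorithm steps:
253 = 2 × 89 + 75
89 = 1 × 75 + 14
75 = 5 × 14 + 5
14 = 2 × 5 + 4
5 = 1 × 4 + 1
4 = 4 × 1 + 0
Continued fraction: [2; 1, 5, 2, 1, 4]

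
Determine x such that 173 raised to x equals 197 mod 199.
83

Baby-step giant-step with step n = ⌈√199⌉ = 15.
Baby steps 173^j mod 199 (j:value) for j=0..14: 0:1, 1:173, 2:79, 3:135, 4:72, 5:118, 6:116, 7:168, 8:10, 9:138, 10:193, 11:156, 12:123, 13:185, 14:165.
Giant-step multiplier: 173^(-15) ≡ 173^(198-15) = 173^183 ≡ 147 (mod 199).
Giant steps γ_i = 197·147^i mod 199: γ_0=197, γ_1=104, γ_2=164, γ_3=29, γ_4=84, γ_5=10 (in table at j=8).
x = i·n + j = 5·15 + 8 = 83.
Check: 173^83 ≡ 197 (mod 199).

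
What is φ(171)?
108

171 = 3^2 × 19
φ(n) = n × ∏(1 - 1/p) for each prime p dividing n
φ(171) = 171 × (1 - 1/3) × (1 - 1/19) = 108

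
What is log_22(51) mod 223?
173

Baby-step giant-step with step n = ⌈√223⌉ = 15.
Baby steps 22^j mod 223 (j:value) for j=0..14: 0:1, 1:22, 2:38, 3:167, 4:106, 5:102, 6:14, 7:85, 8:86, 9:108, 10:146, 11:90, 12:196, 13:75, 14:89.
Giant-step multiplier: 22^(-15) ≡ 22^(222-15) = 22^207 ≡ 91 (mod 223).
Giant steps γ_i = 51·91^i mod 223: γ_0=51, γ_1=181, γ_2=192, γ_3=78, γ_4=185, γ_5=110, γ_6=198, γ_7=178, γ_8=142, γ_9=211, γ_10=23, γ_11=86 (in table at j=8).
x = i·n + j = 11·15 + 8 = 173.
Check: 22^173 ≡ 51 (mod 223).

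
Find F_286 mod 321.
320

Matrix identity: Q^n = [[F_(n+1), F_n], [F_n, F_(n-1)]] with Q = [[1,1],[1,0]].
n = 286 = 100011110₂. Square-and-multiply, entries mod 321:
Q^1 = [[1,1],[1,0]]
Q^2 = (Q^1)² = [[2,1],[1,1]]
Q^4 = (Q^2)² = [[5,3],[3,2]]
Q^8 = (Q^4)² = [[34,21],[21,13]]
Q^17 = (Q^8)²·Q = [[16,313],[313,24]]
Q^35 = (Q^17)²·Q = [[0,320],[320,1]]
Q^71 = (Q^35)²·Q = [[0,1],[1,320]]
Q^143 = (Q^71)²·Q = [[0,1],[1,320]]
Q^286 = (Q^143)² = [[1,320],[320,2]]
F_286 mod 321 = Q^286[0][1] = 320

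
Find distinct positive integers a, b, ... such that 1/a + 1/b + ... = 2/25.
1/13 + 1/325

Greedy algorithm:
2/25: ceiling(25/2) = 13, use 1/13
1/325: ceiling(325/1) = 325, use 1/325
Result: 2/25 = 1/13 + 1/325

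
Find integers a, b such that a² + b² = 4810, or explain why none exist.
7² + 69² (a=7, b=69)

Factorization: 4810 = 2 × 5 × 13 × 37
By Fermat: n is sum of two squares iff every prime p ≡ 3 (mod 4) appears to even power.
All primes ≡ 3 (mod 4) appear to even power.
Search a = 0, 1, 2, … for 4810 - a² a perfect square: first hit at a = 7: 4810 - 49 = 4761 = 69².
4810 = 7² + 69² = 49 + 4761 ✓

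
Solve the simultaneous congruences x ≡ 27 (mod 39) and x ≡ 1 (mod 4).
105

Using Chinese Remainder Theorem:
M = 39 × 4 = 156
M1 = 4, M2 = 39
y1 = 4^(-1) mod 39 = 10
y2 = 39^(-1) mod 4 = 3
x = (27×4×10 + 1×39×3) mod 156 = 105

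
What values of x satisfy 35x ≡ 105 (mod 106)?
x ≡ 3 (mod 106)

gcd(35, 106) = 1, which divides 105, so solutions exist.
Find 35^(-1) mod 106 by the extended Euclidean algorithm:
106 = 3 × 35 + 1  ⟹  1 = (1)·106 + (-3)·35
So (-3)·35 ≡ 1 (mod 106), i.e. 35^(-1) ≡ -3 ≡ 103 (mod 106).
x ≡ 103 × 105 = 10815 ≡ 3 (mod 106).
Check: 35 × 3 = 105 ≡ 105 (mod 106).
Unique solution: x ≡ 3 (mod 106)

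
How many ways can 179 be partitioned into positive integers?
625846753120

p(n) counts ways to write n as a sum of positive integers (order ignored).
Euler's pentagonal recurrence: p(k) = p(k-1) + p(k-2) - p(k-5) - p(k-7) + p(k-12) + p(k-15) - ... (offsets j(3j∓1)/2, signs ++--, p(0)=1, p(<0)=0).
DP table for k = 0..178: p(0)=1, p(1)=1, p(2)=2, p(3)=3, p(4)=5, p(5)=7, p(6)=11, p(7)=15, p(8)=22, p(9)=30, p(10)=42, p(11)=56, p(12)=77, p(13)=101, p(14)=135, p(15)=176, p(16)=231, p(17)=297, p(18)=385, p(19)=490, p(20)=627, p(21)=792, p(22)=1002, p(23)=1255, p(24)=1575, p(25)=1958, p(26)=2436, p(27)=3010, p(28)=3718, p(29)=4565, p(30)=5604, p(31)=6842, p(32)=8349, p(33)=10143, p(34)=12310, p(35)=14883, p(36)=17977, p(37)=21637, p(38)=26015, p(39)=31185, p(40)=37338, p(41)=44583, p(42)=53174, p(43)=63261, p(44)=75175, p(45)=89134, p(46)=105558, p(47)=124754, p(48)=147273, p(49)=173525, p(50)=204226, p(51)=239943, p(52)=281589, p(53)=329931, p(54)=386155, p(55)=451276, p(56)=526823, p(57)=614154, p(58)=715220, p(59)=831820, p(60)=966467, p(61)=1121505, p(62)=1300156, p(63)=1505499, p(64)=1741630, p(65)=2012558, p(66)=2323520, p(67)=2679689, p(68)=3087735, p(69)=3554345, p(70)=4087968, p(71)=4697205, p(72)=5392783, p(73)=6185689, p(74)=7089500, p(75)=8118264, p(76)=9289091, p(77)=10619863, p(78)=12132164, p(79)=13848650, p(80)=15796476, p(81)=18004327, p(82)=20506255, p(83)=23338469, p(84)=26543660, p(85)=30167357, p(86)=34262962, p(87)=38887673, p(88)=44108109, p(89)=49995925, p(90)=56634173, p(91)=64112359, p(92)=72533807, p(93)=82010177, p(94)=92669720, p(95)=104651419, p(96)=118114304, p(97)=133230930, p(98)=150198136, p(99)=169229875, p(100)=190569292, p(101)=214481126, p(102)=241265379, p(103)=271248950, p(104)=304801365, p(105)=342325709, p(106)=384276336, p(107)=431149389, p(108)=483502844, p(109)=541946240, p(110)=607163746, p(111)=679903203, p(112)=761002156, p(113)=851376628, p(114)=952050665, p(115)=1064144451, p(116)=1188908248, p(117)=1327710076, p(118)=1482074143, p(119)=1653668665, p(120)=1844349560, p(121)=2056148051, p(122)=2291320912, p(123)=2552338241, p(124)=2841940500, p(125)=3163127352, p(126)=3519222692, p(127)=3913864295, p(128)=4351078600, p(129)=4835271870, p(130)=5371315400, p(131)=5964539504, p(132)=6620830889, p(133)=7346629512, p(134)=8149040695, p(135)=9035836076, p(136)=10015581680, p(137)=11097645016, p(138)=12292341831, p(139)=13610949895, p(140)=15065878135, p(141)=16670689208, p(142)=18440293320, p(143)=20390982757, p(144)=22540654445, p(145)=24908858009, p(146)=27517052599, p(147)=30388671978, p(148)=33549419497, p(149)=37027355200, p(150)=40853235313, p(151)=45060624582, p(152)=49686288421, p(153)=54770336324, p(154)=60356673280, p(155)=66493182097, p(156)=73232243759, p(157)=80630964769, p(158)=88751778802, p(159)=97662728555, p(160)=107438159466, p(161)=118159068427, p(162)=129913904637, p(163)=142798995930, p(164)=156919475295, p(165)=172389800255, p(166)=189334822579, p(167)=207890420102, p(168)=228204732751, p(169)=250438925115, p(170)=274768617130, p(171)=301384802048, p(172)=330495499613, p(173)=362326859895, p(174)=397125074750, p(175)=435157697830, p(176)=476715857290, p(177)=522115831195, p(178)=571701605655.
Final step: p(179) = p(178) + p(177) - p(174) - p(172) + p(167) + p(164) - p(157) - p(153) + p(144) + p(139) - p(128) - p(122) + p(109) + p(102) - p(87) - p(79) + p(62) + p(53) - p(34) - p(24) + p(3)
= 571701605655 + 522115831195 - 397125074750 - 330495499613 + 207890420102 + 156919475295 - 80630964769 - 54770336324 + 22540654445 + 13610949895 - 4351078600 - 2291320912 + 541946240 + 241265379 - 38887673 - 13848650 + 1300156 + 329931 - 12310 - 1575 + 3
= 625846753120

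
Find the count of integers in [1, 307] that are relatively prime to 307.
306

307 = 307
φ(n) = n × ∏(1 - 1/p) for each prime p dividing n
φ(307) = 307 × (1 - 1/307) = 306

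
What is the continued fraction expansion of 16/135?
[0; 8, 2, 3, 2]

Euclidean algorithm steps:
16 = 0 × 135 + 16
135 = 8 × 16 + 7
16 = 2 × 7 + 2
7 = 3 × 2 + 1
2 = 2 × 1 + 0
Continued fraction: [0; 8, 2, 3, 2]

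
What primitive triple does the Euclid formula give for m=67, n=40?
(2889, 5360, 6089)

Euclid's formula: a = m² - n², b = 2mn, c = m² + n²
m = 67, n = 40
a = 67² - 40² = 4489 - 1600 = 2889
b = 2 × 67 × 40 = 5360
c = 67² + 40² = 4489 + 1600 = 6089
Verification: 2889² + 5360² = 8346321 + 28729600 = 37075921 = 6089² ✓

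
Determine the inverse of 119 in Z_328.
215

gcd(119, 328) = 1, so the inverse exists.
Extended Euclidean algorithm on (328, 119):
328 = 2 × 119 + 90  ⟹  90 = (1)·328 + (-2)·119
119 = 1 × 90 + 29  ⟹  29 = (-1)·328 + (3)·119
90 = 3 × 29 + 3  ⟹  3 = (4)·328 + (-11)·119
29 = 9 × 3 + 2  ⟹  2 = (-37)·328 + (102)·119
3 = 1 × 2 + 1  ⟹  1 = (41)·328 + (-113)·119
So (-113)·119 ≡ 1 (mod 328), i.e. 119^(-1) ≡ -113 ≡ 215 (mod 328).
Check: 119 × 215 = 25585 ≡ 1 (mod 328)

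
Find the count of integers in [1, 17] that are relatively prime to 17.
16

17 = 17
φ(n) = n × ∏(1 - 1/p) for each prime p dividing n
φ(17) = 17 × (1 - 1/17) = 16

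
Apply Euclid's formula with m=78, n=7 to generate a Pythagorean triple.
(6035, 1092, 6133)

Euclid's formula: a = m² - n², b = 2mn, c = m² + n²
m = 78, n = 7
a = 78² - 7² = 6084 - 49 = 6035
b = 2 × 78 × 7 = 1092
c = 78² + 7² = 6084 + 49 = 6133
Verification: 6035² + 1092² = 36421225 + 1192464 = 37613689 = 6133² ✓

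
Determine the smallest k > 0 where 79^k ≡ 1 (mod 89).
44

89 is prime, so ord(79) divides φ(89) = 88.
Divisors of 88: 1, 2, 4, 8, 11, 22, 44, 88.
Repeated squaring: 79^1 ≡ 79, 79^2 ≡ 11, 79^4 ≡ 32, 79^8 ≡ 45, 79^16 ≡ 67, 79^32 ≡ 39, 79^64 ≡ 8 (mod 89).
Test 79^d mod 89 for each divisor d in increasing order:
79^1 ≡ 79
79^2 ≡ 11
79^4 ≡ 32
79^8 ≡ 45
79^11 = 79^8·79^2·79^1 ≡ 34
79^22 = 79^16·79^4·79^2 ≡ 88
79^44 = 79^32·79^8·79^4 ≡ 1  ← first divisor giving 1
The order is 44.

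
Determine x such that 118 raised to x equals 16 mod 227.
82

Baby-step giant-step with step n = ⌈√227⌉ = 16.
Baby steps 118^j mod 227 (j:value) for j=0..15: 0:1, 1:118, 2:77, 3:6, 4:27, 5:8, 6:36, 7:162, 8:48, 9:216, 10:64, 11:61, 12:161, 13:157, 14:139, 15:58.
Giant-step multiplier: 118^(-16) ≡ 118^(226-16) = 118^210 ≡ 207 (mod 227).
Giant steps γ_i = 16·207^i mod 227: γ_0=16, γ_1=134, γ_2=44, γ_3=28, γ_4=121, γ_5=77 (in table at j=2).
x = i·n + j = 5·16 + 2 = 82.
Check: 118^82 ≡ 16 (mod 227).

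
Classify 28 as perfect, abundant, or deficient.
perfect

Proper divisors of 28: sum = 1 + 2 + 4 + 7 + 14 = 28
Since 28 = 28, 28 is perfect.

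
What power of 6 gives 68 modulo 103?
40

Baby-step giant-step with step n = ⌈√103⌉ = 11.
Baby steps 6^j mod 103 (j:value) for j=0..10: 0:1, 1:6, 2:36, 3:10, 4:60, 5:51, 6:100, 7:85, 8:98, 9:73, 10:26.
Giant-step multiplier: 6^(-11) ≡ 6^(102-11) = 6^91 ≡ 35 (mod 103).
Giant steps γ_i = 68·35^i mod 103: γ_0=68, γ_1=11, γ_2=76, γ_3=85 (in table at j=7).
x = i·n + j = 3·11 + 7 = 40.
Check: 6^40 ≡ 68 (mod 103).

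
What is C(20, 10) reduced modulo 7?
5

Using Lucas' theorem:
Write n=20 and k=10 in base 7:
n in base 7: [2, 6]
k in base 7: [1, 3]
C(20,10) mod 7 = ∏ C(n_i, k_i) mod 7
Digit binomials (mod 7): C(2,1) = 2; C(6,3) = 20 ≡ 6
Product: 2 × 6 = 12 ≡ 5 (mod 7)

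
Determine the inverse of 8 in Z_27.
17

gcd(8, 27) = 1, so the inverse exists.
Extended Euclidean algorithm on (27, 8):
27 = 3 × 8 + 3  ⟹  3 = (1)·27 + (-3)·8
8 = 2 × 3 + 2  ⟹  2 = (-2)·27 + (7)·8
3 = 1 × 2 + 1  ⟹  1 = (3)·27 + (-10)·8
So (-10)·8 ≡ 1 (mod 27), i.e. 8^(-1) ≡ -10 ≡ 17 (mod 27).
Check: 8 × 17 = 136 ≡ 1 (mod 27)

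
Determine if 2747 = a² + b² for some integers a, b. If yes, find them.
Not possible

Factorization: 2747 = 41 × 67
By Fermat: n is sum of two squares iff every prime p ≡ 3 (mod 4) appears to even power.
Prime(s) ≡ 3 (mod 4) with odd exponent: [(67, 1)]
Therefore 2747 cannot be expressed as a² + b².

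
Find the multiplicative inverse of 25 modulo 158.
19

gcd(25, 158) = 1, so the inverse exists.
Extended Euclidean algorithm on (158, 25):
158 = 6 × 25 + 8  ⟹  8 = (1)·158 + (-6)·25
25 = 3 × 8 + 1  ⟹  1 = (-3)·158 + (19)·25
So (19)·25 ≡ 1 (mod 158), i.e. 25^(-1) ≡ 19 (mod 158).
Check: 25 × 19 = 475 ≡ 1 (mod 158)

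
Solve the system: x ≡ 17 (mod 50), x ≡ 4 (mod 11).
367

Using Chinese Remainder Theorem:
M = 50 × 11 = 550
M1 = 11, M2 = 50
y1 = 11^(-1) mod 50 = 41
y2 = 50^(-1) mod 11 = 2
x = (17×11×41 + 4×50×2) mod 550 = 367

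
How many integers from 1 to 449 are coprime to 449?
448

449 = 449
φ(n) = n × ∏(1 - 1/p) for each prime p dividing n
φ(449) = 449 × (1 - 1/449) = 448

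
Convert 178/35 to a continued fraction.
[5; 11, 1, 2]

Euclidean algorithm steps:
178 = 5 × 35 + 3
35 = 11 × 3 + 2
3 = 1 × 2 + 1
2 = 2 × 1 + 0
Continued fraction: [5; 11, 1, 2]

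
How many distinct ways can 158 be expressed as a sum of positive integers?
88751778802

p(n) counts ways to write n as a sum of positive integers (order ignored).
Euler's pentagonal recurrence: p(k) = p(k-1) + p(k-2) - p(k-5) - p(k-7) + p(k-12) + p(k-15) - ... (offsets j(3j∓1)/2, signs ++--, p(0)=1, p(<0)=0).
DP table for k = 0..157: p(0)=1, p(1)=1, p(2)=2, p(3)=3, p(4)=5, p(5)=7, p(6)=11, p(7)=15, p(8)=22, p(9)=30, p(10)=42, p(11)=56, p(12)=77, p(13)=101, p(14)=135, p(15)=176, p(16)=231, p(17)=297, p(18)=385, p(19)=490, p(20)=627, p(21)=792, p(22)=1002, p(23)=1255, p(24)=1575, p(25)=1958, p(26)=2436, p(27)=3010, p(28)=3718, p(29)=4565, p(30)=5604, p(31)=6842, p(32)=8349, p(33)=10143, p(34)=12310, p(35)=14883, p(36)=17977, p(37)=21637, p(38)=26015, p(39)=31185, p(40)=37338, p(41)=44583, p(42)=53174, p(43)=63261, p(44)=75175, p(45)=89134, p(46)=105558, p(47)=124754, p(48)=147273, p(49)=173525, p(50)=204226, p(51)=239943, p(52)=281589, p(53)=329931, p(54)=386155, p(55)=451276, p(56)=526823, p(57)=614154, p(58)=715220, p(59)=831820, p(60)=966467, p(61)=1121505, p(62)=1300156, p(63)=1505499, p(64)=1741630, p(65)=2012558, p(66)=2323520, p(67)=2679689, p(68)=3087735, p(69)=3554345, p(70)=4087968, p(71)=4697205, p(72)=5392783, p(73)=6185689, p(74)=7089500, p(75)=8118264, p(76)=9289091, p(77)=10619863, p(78)=12132164, p(79)=13848650, p(80)=15796476, p(81)=18004327, p(82)=20506255, p(83)=23338469, p(84)=26543660, p(85)=30167357, p(86)=34262962, p(87)=38887673, p(88)=44108109, p(89)=49995925, p(90)=56634173, p(91)=64112359, p(92)=72533807, p(93)=82010177, p(94)=92669720, p(95)=104651419, p(96)=118114304, p(97)=133230930, p(98)=150198136, p(99)=169229875, p(100)=190569292, p(101)=214481126, p(102)=241265379, p(103)=271248950, p(104)=304801365, p(105)=342325709, p(106)=384276336, p(107)=431149389, p(108)=483502844, p(109)=541946240, p(110)=607163746, p(111)=679903203, p(112)=761002156, p(113)=851376628, p(114)=952050665, p(115)=1064144451, p(116)=1188908248, p(117)=1327710076, p(118)=1482074143, p(119)=1653668665, p(120)=1844349560, p(121)=2056148051, p(122)=2291320912, p(123)=2552338241, p(124)=2841940500, p(125)=3163127352, p(126)=3519222692, p(127)=3913864295, p(128)=4351078600, p(129)=4835271870, p(130)=5371315400, p(131)=5964539504, p(132)=6620830889, p(133)=7346629512, p(134)=8149040695, p(135)=9035836076, p(136)=10015581680, p(137)=11097645016, p(138)=12292341831, p(139)=13610949895, p(140)=15065878135, p(141)=16670689208, p(142)=18440293320, p(143)=20390982757, p(144)=22540654445, p(145)=24908858009, p(146)=27517052599, p(147)=30388671978, p(148)=33549419497, p(149)=37027355200, p(150)=40853235313, p(151)=45060624582, p(152)=49686288421, p(153)=54770336324, p(154)=60356673280, p(155)=66493182097, p(156)=73232243759, p(157)=80630964769.
Final step: p(158) = p(157) + p(156) - p(153) - p(151) + p(146) + p(143) - p(136) - p(132) + p(123) + p(118) - p(107) - p(101) + p(88) + p(81) - p(66) - p(58) + p(41) + p(32) - p(13) - p(3)
= 80630964769 + 73232243759 - 54770336324 - 45060624582 + 27517052599 + 20390982757 - 10015581680 - 6620830889 + 2552338241 + 1482074143 - 431149389 - 214481126 + 44108109 + 18004327 - 2323520 - 715220 + 44583 + 8349 - 101 - 3
= 88751778802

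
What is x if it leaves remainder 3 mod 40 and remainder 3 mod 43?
3

Using Chinese Remainder Theorem:
M = 40 × 43 = 1720
M1 = 43, M2 = 40
y1 = 43^(-1) mod 40 = 27
y2 = 40^(-1) mod 43 = 14
x = (3×43×27 + 3×40×14) mod 1720 = 3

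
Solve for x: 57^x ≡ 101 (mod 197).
136

Baby-step giant-step with step n = ⌈√197⌉ = 15.
Baby steps 57^j mod 197 (j:value) for j=0..14: 0:1, 1:57, 2:97, 3:13, 4:150, 5:79, 6:169, 7:177, 8:42, 9:30, 10:134, 11:152, 12:193, 13:166, 14:6.
Giant-step multiplier: 57^(-15) ≡ 57^(196-15) = 57^181 ≡ 125 (mod 197).
Giant steps γ_i = 101·125^i mod 197: γ_0=101, γ_1=17, γ_2=155, γ_3=69, γ_4=154, γ_5=141, γ_6=92, γ_7=74, γ_8=188, γ_9=57 (in table at j=1).
x = i·n + j = 9·15 + 1 = 136.
Check: 57^136 ≡ 101 (mod 197).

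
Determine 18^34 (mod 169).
116

Repeated squaring. Binary of 34 = 100010.
18^1 ≡ 18 (mod 169); 18^2 ≡ 155 (mod 169); 18^4 ≡ 27 (mod 169); 18^8 ≡ 53 (mod 169); 18^16 ≡ 105 (mod 169); 18^32 ≡ 40 (mod 169)
18^34 = 18^2 × 18^32 ≡ 116 (mod 169)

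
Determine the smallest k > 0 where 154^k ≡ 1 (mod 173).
172

173 is prime, so ord(154) divides φ(173) = 172.
Divisors of 172: 1, 2, 4, 43, 86, 172.
Repeated squaring: 154^1 ≡ 154, 154^2 ≡ 15, 154^4 ≡ 52, 154^8 ≡ 109, 154^16 ≡ 117, 154^32 ≡ 22, 154^64 ≡ 138, 154^128 ≡ 14 (mod 173).
Test 154^d mod 173 for each divisor d in increasing order:
154^1 ≡ 154
154^2 ≡ 15
154^4 ≡ 52
154^43 = 154^32·154^8·154^2·154^1 ≡ 93
154^86 = 154^64·154^16·154^4·154^2 ≡ 172
154^172 = 154^128·154^32·154^8·154^4 ≡ 1  ← first divisor giving 1
The order is 172.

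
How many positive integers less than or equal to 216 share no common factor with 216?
72

216 = 2^3 × 3^3
φ(n) = n × ∏(1 - 1/p) for each prime p dividing n
φ(216) = 216 × (1 - 1/2) × (1 - 1/3) = 72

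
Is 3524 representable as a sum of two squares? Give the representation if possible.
32² + 50² (a=32, b=50)

Factorization: 3524 = 2^2 × 881
By Fermat: n is sum of two squares iff every prime p ≡ 3 (mod 4) appears to even power.
All primes ≡ 3 (mod 4) appear to even power.
Search a = 0, 1, 2, … for 3524 - a² a perfect square: first hit at a = 32: 3524 - 1024 = 2500 = 50².
3524 = 32² + 50² = 1024 + 2500 ✓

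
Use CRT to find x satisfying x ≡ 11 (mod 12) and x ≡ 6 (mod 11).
83

Using Chinese Remainder Theorem:
M = 12 × 11 = 132
M1 = 11, M2 = 12
y1 = 11^(-1) mod 12 = 11
y2 = 12^(-1) mod 11 = 1
x = (11×11×11 + 6×12×1) mod 132 = 83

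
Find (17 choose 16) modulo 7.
3

Using Lucas' theorem:
Write n=17 and k=16 in base 7:
n in base 7: [2, 3]
k in base 7: [2, 2]
C(17,16) mod 7 = ∏ C(n_i, k_i) mod 7
Digit binomials (mod 7): C(2,2) = 1; C(3,2) = 3
Product: 1 × 3 = 3 ≡ 3 (mod 7)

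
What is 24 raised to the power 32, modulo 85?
1

Repeated squaring. Binary of 32 = 100000.
24^1 ≡ 24 (mod 85); 24^2 ≡ 66 (mod 85); 24^4 ≡ 21 (mod 85); 24^8 ≡ 16 (mod 85); 24^16 ≡ 1 (mod 85); 24^32 ≡ 1 (mod 85)
24^32 = 24^32 ≡ 1 (mod 85)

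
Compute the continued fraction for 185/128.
[1; 2, 4, 14]

Euclidean algorithm steps:
185 = 1 × 128 + 57
128 = 2 × 57 + 14
57 = 4 × 14 + 1
14 = 14 × 1 + 0
Continued fraction: [1; 2, 4, 14]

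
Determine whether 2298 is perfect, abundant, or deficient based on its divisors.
abundant

Proper divisors of 2298: sum = 1 + 2 + 3 + 6 + 383 + 766 + 1149 = 2310
Since 2310 > 2298, 2298 is abundant.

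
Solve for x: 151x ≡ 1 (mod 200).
151

gcd(151, 200) = 1, so the inverse exists.
Extended Euclidean algorithm on (200, 151):
200 = 1 × 151 + 49  ⟹  49 = (1)·200 + (-1)·151
151 = 3 × 49 + 4  ⟹  4 = (-3)·200 + (4)·151
49 = 12 × 4 + 1  ⟹  1 = (37)·200 + (-49)·151
So (-49)·151 ≡ 1 (mod 200), i.e. 151^(-1) ≡ -49 ≡ 151 (mod 200).
Check: 151 × 151 = 22801 ≡ 1 (mod 200)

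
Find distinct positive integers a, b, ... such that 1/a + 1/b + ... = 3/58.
1/20 + 1/580

Greedy algorithm:
3/58: ceiling(58/3) = 20, use 1/20
1/580: ceiling(580/1) = 580, use 1/580
Result: 3/58 = 1/20 + 1/580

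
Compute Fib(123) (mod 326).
312

Matrix identity: Q^n = [[F_(n+1), F_n], [F_n, F_(n-1)]] with Q = [[1,1],[1,0]].
n = 123 = 1111011₂. Square-and-multiply, entries mod 326:
Q^1 = [[1,1],[1,0]]
Q^3 = (Q^1)²·Q = [[3,2],[2,1]]
Q^7 = (Q^3)²·Q = [[21,13],[13,8]]
Q^15 = (Q^7)²·Q = [[9,284],[284,51]]
Q^30 = (Q^15)² = [[215,88],[88,127]]
Q^61 = (Q^30)²·Q = [[283,179],[179,104]]
Q^123 = (Q^61)²·Q = [[147,312],[312,161]]
F_123 mod 326 = Q^123[0][1] = 312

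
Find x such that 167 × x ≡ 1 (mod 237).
44

gcd(167, 237) = 1, so the inverse exists.
Extended Euclidean algorithm on (237, 167):
237 = 1 × 167 + 70  ⟹  70 = (1)·237 + (-1)·167
167 = 2 × 70 + 27  ⟹  27 = (-2)·237 + (3)·167
70 = 2 × 27 + 16  ⟹  16 = (5)·237 + (-7)·167
27 = 1 × 16 + 11  ⟹  11 = (-7)·237 + (10)·167
16 = 1 × 11 + 5  ⟹  5 = (12)·237 + (-17)·167
11 = 2 × 5 + 1  ⟹  1 = (-31)·237 + (44)·167
So (44)·167 ≡ 1 (mod 237), i.e. 167^(-1) ≡ 44 (mod 237).
Check: 167 × 44 = 7348 ≡ 1 (mod 237)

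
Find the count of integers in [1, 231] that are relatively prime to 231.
120

231 = 3 × 7 × 11
φ(n) = n × ∏(1 - 1/p) for each prime p dividing n
φ(231) = 231 × (1 - 1/3) × (1 - 1/7) × (1 - 1/11) = 120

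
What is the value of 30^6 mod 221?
118

Repeated squaring. Binary of 6 = 110.
30^1 ≡ 30 (mod 221); 30^2 ≡ 16 (mod 221); 30^4 ≡ 35 (mod 221)
30^6 = 30^2 × 30^4 ≡ 118 (mod 221)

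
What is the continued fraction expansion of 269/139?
[1; 1, 14, 2, 4]

Euclidean algorithm steps:
269 = 1 × 139 + 130
139 = 1 × 130 + 9
130 = 14 × 9 + 4
9 = 2 × 4 + 1
4 = 4 × 1 + 0
Continued fraction: [1; 1, 14, 2, 4]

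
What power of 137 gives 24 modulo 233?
213

Baby-step giant-step with step n = ⌈√233⌉ = 16.
Baby steps 137^j mod 233 (j:value) for j=0..15: 0:1, 1:137, 2:129, 3:198, 4:98, 5:145, 6:60, 7:65, 8:51, 9:230, 10:55, 11:79, 12:105, 13:172, 14:31, 15:53.
Giant-step multiplier: 137^(-16) ≡ 137^(232-16) = 137^216 ≡ 92 (mod 233).
Giant steps γ_i = 24·92^i mod 233: γ_0=24, γ_1=111, γ_2=193, γ_3=48, γ_4=222, γ_5=153, γ_6=96, γ_7=211, γ_8=73, γ_9=192, γ_10=189, γ_11=146, γ_12=151, γ_13=145 (in table at j=5).
x = i·n + j = 13·16 + 5 = 213.
Check: 137^213 ≡ 24 (mod 233).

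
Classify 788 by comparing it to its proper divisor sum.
deficient

Proper divisors of 788: sum = 1 + 2 + 4 + 197 + 394 = 598
Since 598 < 788, 788 is deficient.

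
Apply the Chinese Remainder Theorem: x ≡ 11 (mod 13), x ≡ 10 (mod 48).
154

Using Chinese Remainder Theorem:
M = 13 × 48 = 624
M1 = 48, M2 = 13
y1 = 48^(-1) mod 13 = 3
y2 = 13^(-1) mod 48 = 37
x = (11×48×3 + 10×13×37) mod 624 = 154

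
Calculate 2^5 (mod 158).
32

Repeated squaring. Binary of 5 = 101.
2^1 ≡ 2 (mod 158); 2^2 ≡ 4 (mod 158); 2^4 ≡ 16 (mod 158)
2^5 = 2^1 × 2^4 ≡ 32 (mod 158)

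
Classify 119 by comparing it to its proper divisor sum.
deficient

Proper divisors of 119: sum = 1 + 7 + 17 = 25
Since 25 < 119, 119 is deficient.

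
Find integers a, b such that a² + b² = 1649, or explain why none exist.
7² + 40² (a=7, b=40)

Factorization: 1649 = 17 × 97
By Fermat: n is sum of two squares iff every prime p ≡ 3 (mod 4) appears to even power.
All primes ≡ 3 (mod 4) appear to even power.
Search a = 0, 1, 2, … for 1649 - a² a perfect square: first hit at a = 7: 1649 - 49 = 1600 = 40².
1649 = 7² + 40² = 49 + 1600 ✓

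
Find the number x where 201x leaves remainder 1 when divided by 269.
178

gcd(201, 269) = 1, so the inverse exists.
Extended Euclidean algorithm on (269, 201):
269 = 1 × 201 + 68  ⟹  68 = (1)·269 + (-1)·201
201 = 2 × 68 + 65  ⟹  65 = (-2)·269 + (3)·201
68 = 1 × 65 + 3  ⟹  3 = (3)·269 + (-4)·201
65 = 21 × 3 + 2  ⟹  2 = (-65)·269 + (87)·201
3 = 1 × 2 + 1  ⟹  1 = (68)·269 + (-91)·201
So (-91)·201 ≡ 1 (mod 269), i.e. 201^(-1) ≡ -91 ≡ 178 (mod 269).
Check: 201 × 178 = 35778 ≡ 1 (mod 269)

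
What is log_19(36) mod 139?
24

Baby-step giant-step with step n = ⌈√139⌉ = 12.
Baby steps 19^j mod 139 (j:value) for j=0..11: 0:1, 1:19, 2:83, 3:48, 4:78, 5:92, 6:80, 7:130, 8:107, 9:87, 10:124, 11:132.
Giant-step multiplier: 19^(-12) ≡ 19^(138-12) = 19^126 ≡ 116 (mod 139).
Giant steps γ_i = 36·116^i mod 139: γ_0=36, γ_1=6, γ_2=1 (in table at j=0).
x = i·n + j = 2·12 + 0 = 24.
Check: 19^24 ≡ 36 (mod 139).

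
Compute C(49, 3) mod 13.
3

Using Lucas' theorem:
Write n=49 and k=3 in base 13:
n in base 13: [3, 10]
k in base 13: [0, 3]
C(49,3) mod 13 = ∏ C(n_i, k_i) mod 13
Digit binomials (mod 13): C(3,0) = 1; C(10,3) = 120 ≡ 3
Product: 1 × 3 = 3 ≡ 3 (mod 13)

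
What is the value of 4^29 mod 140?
44

Repeated squaring. Binary of 29 = 11101.
4^1 ≡ 4 (mod 140); 4^2 ≡ 16 (mod 140); 4^4 ≡ 116 (mod 140); 4^8 ≡ 16 (mod 140); 4^16 ≡ 116 (mod 140)
4^29 = 4^1 × 4^4 × 4^8 × 4^16 ≡ 44 (mod 140)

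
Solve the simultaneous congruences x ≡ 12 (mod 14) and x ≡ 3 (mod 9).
12

Using Chinese Remainder Theorem:
M = 14 × 9 = 126
M1 = 9, M2 = 14
y1 = 9^(-1) mod 14 = 11
y2 = 14^(-1) mod 9 = 2
x = (12×9×11 + 3×14×2) mod 126 = 12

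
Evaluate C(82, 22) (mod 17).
1

Using Lucas' theorem:
Write n=82 and k=22 in base 17:
n in base 17: [4, 14]
k in base 17: [1, 5]
C(82,22) mod 17 = ∏ C(n_i, k_i) mod 17
Digit binomials (mod 17): C(4,1) = 4; C(14,5) = 2002 ≡ 13
Product: 4 × 13 = 52 ≡ 1 (mod 17)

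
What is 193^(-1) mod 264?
145

gcd(193, 264) = 1, so the inverse exists.
Extended Euclidean algorithm on (264, 193):
264 = 1 × 193 + 71  ⟹  71 = (1)·264 + (-1)·193
193 = 2 × 71 + 51  ⟹  51 = (-2)·264 + (3)·193
71 = 1 × 51 + 20  ⟹  20 = (3)·264 + (-4)·193
51 = 2 × 20 + 11  ⟹  11 = (-8)·264 + (11)·193
20 = 1 × 11 + 9  ⟹  9 = (11)·264 + (-15)·193
11 = 1 × 9 + 2  ⟹  2 = (-19)·264 + (26)·193
9 = 4 × 2 + 1  ⟹  1 = (87)·264 + (-119)·193
So (-119)·193 ≡ 1 (mod 264), i.e. 193^(-1) ≡ -119 ≡ 145 (mod 264).
Check: 193 × 145 = 27985 ≡ 1 (mod 264)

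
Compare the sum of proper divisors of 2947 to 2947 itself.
deficient

Proper divisors of 2947: sum = 1 + 7 + 421 = 429
Since 429 < 2947, 2947 is deficient.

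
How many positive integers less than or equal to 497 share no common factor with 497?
420

497 = 7 × 71
φ(n) = n × ∏(1 - 1/p) for each prime p dividing n
φ(497) = 497 × (1 - 1/7) × (1 - 1/71) = 420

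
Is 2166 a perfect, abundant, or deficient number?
abundant

Proper divisors of 2166: sum = 1 + 2 + 3 + 6 + 19 + 38 + 57 + 114 + 361 + 722 + 1083 = 2406
Since 2406 > 2166, 2166 is abundant.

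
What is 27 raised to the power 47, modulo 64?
19

Repeated squaring. Binary of 47 = 101111.
27^1 ≡ 27 (mod 64); 27^2 ≡ 25 (mod 64); 27^4 ≡ 49 (mod 64); 27^8 ≡ 33 (mod 64); 27^16 ≡ 1 (mod 64); 27^32 ≡ 1 (mod 64)
27^47 = 27^1 × 27^2 × 27^4 × 27^8 × 27^32 ≡ 19 (mod 64)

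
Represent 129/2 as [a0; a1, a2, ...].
[64; 2]

Euclidean algorithm steps:
129 = 64 × 2 + 1
2 = 2 × 1 + 0
Continued fraction: [64; 2]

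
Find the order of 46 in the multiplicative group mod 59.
29

59 is prime, so ord(46) divides φ(59) = 58.
Divisors of 58: 1, 2, 29, 58.
Repeated squaring: 46^1 ≡ 46, 46^2 ≡ 51, 46^4 ≡ 5, 46^8 ≡ 25, 46^16 ≡ 35, 46^32 ≡ 45 (mod 59).
Test 46^d mod 59 for each divisor d in increasing order:
46^1 ≡ 46
46^2 ≡ 51
46^29 = 46^16·46^8·46^4·46^1 ≡ 1  ← first divisor giving 1
The order is 29.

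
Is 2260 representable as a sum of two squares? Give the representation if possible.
12² + 46² (a=12, b=46)

Factorization: 2260 = 2^2 × 5 × 113
By Fermat: n is sum of two squares iff every prime p ≡ 3 (mod 4) appears to even power.
All primes ≡ 3 (mod 4) appear to even power.
Search a = 0, 1, 2, … for 2260 - a² a perfect square: first hit at a = 12: 2260 - 144 = 2116 = 46².
2260 = 12² + 46² = 144 + 2116 ✓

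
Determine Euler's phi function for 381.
252

381 = 3 × 127
φ(n) = n × ∏(1 - 1/p) for each prime p dividing n
φ(381) = 381 × (1 - 1/3) × (1 - 1/127) = 252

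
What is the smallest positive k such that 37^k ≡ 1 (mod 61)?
20

61 is prime, so ord(37) divides φ(61) = 60.
Divisors of 60: 1, 2, 3, 4, 5, 6, 10, 12, 15, 20, 30, 60.
Repeated squaring: 37^1 ≡ 37, 37^2 ≡ 27, 37^4 ≡ 58, 37^8 ≡ 9, 37^16 ≡ 20, 37^32 ≡ 34 (mod 61).
Test 37^d mod 61 for each divisor d in increasing order:
37^1 ≡ 37
37^2 ≡ 27
37^3 = 37^2·37^1 ≡ 23
37^4 ≡ 58
37^5 = 37^4·37^1 ≡ 11
37^6 = 37^4·37^2 ≡ 41
37^10 = 37^8·37^2 ≡ 60
37^12 = 37^8·37^4 ≡ 34
37^15 = 37^8·37^4·37^2·37^1 ≡ 50
37^20 = 37^16·37^4 ≡ 1  ← first divisor giving 1
The order is 20.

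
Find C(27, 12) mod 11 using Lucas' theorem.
10

Using Lucas' theorem:
Write n=27 and k=12 in base 11:
n in base 11: [2, 5]
k in base 11: [1, 1]
C(27,12) mod 11 = ∏ C(n_i, k_i) mod 11
Digit binomials (mod 11): C(2,1) = 2; C(5,1) = 5
Product: 2 × 5 = 10 ≡ 10 (mod 11)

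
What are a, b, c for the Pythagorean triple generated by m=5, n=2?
(21, 20, 29)

Euclid's formula: a = m² - n², b = 2mn, c = m² + n²
m = 5, n = 2
a = 5² - 2² = 25 - 4 = 21
b = 2 × 5 × 2 = 20
c = 5² + 2² = 25 + 4 = 29
Verification: 21² + 20² = 441 + 400 = 841 = 29² ✓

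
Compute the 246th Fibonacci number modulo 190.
68

Matrix identity: Q^n = [[F_(n+1), F_n], [F_n, F_(n-1)]] with Q = [[1,1],[1,0]].
n = 246 = 11110110₂. Square-and-multiply, entries mod 190:
Q^1 = [[1,1],[1,0]]
Q^3 = (Q^1)²·Q = [[3,2],[2,1]]
Q^7 = (Q^3)²·Q = [[21,13],[13,8]]
Q^15 = (Q^7)²·Q = [[37,40],[40,187]]
Q^30 = (Q^15)² = [[119,30],[30,89]]
Q^61 = (Q^30)²·Q = [[21,51],[51,160]]
Q^123 = (Q^61)²·Q = [[113,2],[2,111]]
Q^246 = (Q^123)² = [[43,68],[68,165]]
F_246 mod 190 = Q^246[0][1] = 68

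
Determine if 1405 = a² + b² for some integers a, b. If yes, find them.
6² + 37² (a=6, b=37)

Factorization: 1405 = 5 × 281
By Fermat: n is sum of two squares iff every prime p ≡ 3 (mod 4) appears to even power.
All primes ≡ 3 (mod 4) appear to even power.
Search a = 0, 1, 2, … for 1405 - a² a perfect square: first hit at a = 6: 1405 - 36 = 1369 = 37².
1405 = 6² + 37² = 36 + 1369 ✓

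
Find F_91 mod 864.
293

Matrix identity: Q^n = [[F_(n+1), F_n], [F_n, F_(n-1)]] with Q = [[1,1],[1,0]].
n = 91 = 1011011₂. Square-and-multiply, entries mod 864:
Q^1 = [[1,1],[1,0]]
Q^2 = (Q^1)² = [[2,1],[1,1]]
Q^5 = (Q^2)²·Q = [[8,5],[5,3]]
Q^11 = (Q^5)²·Q = [[144,89],[89,55]]
Q^22 = (Q^11)² = [[145,431],[431,578]]
Q^45 = (Q^22)²·Q = [[863,290],[290,573]]
Q^91 = (Q^45)²·Q = [[285,293],[293,856]]
F_91 mod 864 = Q^91[0][1] = 293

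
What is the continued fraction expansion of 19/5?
[3; 1, 4]

Euclidean algorithm steps:
19 = 3 × 5 + 4
5 = 1 × 4 + 1
4 = 4 × 1 + 0
Continued fraction: [3; 1, 4]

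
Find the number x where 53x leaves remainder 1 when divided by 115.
102

gcd(53, 115) = 1, so the inverse exists.
Extended Euclidean algorithm on (115, 53):
115 = 2 × 53 + 9  ⟹  9 = (1)·115 + (-2)·53
53 = 5 × 9 + 8  ⟹  8 = (-5)·115 + (11)·53
9 = 1 × 8 + 1  ⟹  1 = (6)·115 + (-13)·53
So (-13)·53 ≡ 1 (mod 115), i.e. 53^(-1) ≡ -13 ≡ 102 (mod 115).
Check: 53 × 102 = 5406 ≡ 1 (mod 115)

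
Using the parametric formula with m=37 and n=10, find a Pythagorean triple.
(1269, 740, 1469)

Euclid's formula: a = m² - n², b = 2mn, c = m² + n²
m = 37, n = 10
a = 37² - 10² = 1369 - 100 = 1269
b = 2 × 37 × 10 = 740
c = 37² + 10² = 1369 + 100 = 1469
Verification: 1269² + 740² = 1610361 + 547600 = 2157961 = 1469² ✓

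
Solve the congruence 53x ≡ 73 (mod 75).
x ≡ 41 (mod 75)

gcd(53, 75) = 1, which divides 73, so solutions exist.
Find 53^(-1) mod 75 by the extended Euclidean algorithm:
75 = 1 × 53 + 22  ⟹  22 = (1)·75 + (-1)·53
53 = 2 × 22 + 9  ⟹  9 = (-2)·75 + (3)·53
22 = 2 × 9 + 4  ⟹  4 = (5)·75 + (-7)·53
9 = 2 × 4 + 1  ⟹  1 = (-12)·75 + (17)·53
So (17)·53 ≡ 1 (mod 75), i.e. 53^(-1) ≡ 17 (mod 75).
x ≡ 17 × 73 = 1241 ≡ 41 (mod 75).
Check: 53 × 41 = 2173 ≡ 73 (mod 75).
Unique solution: x ≡ 41 (mod 75)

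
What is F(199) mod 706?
615

Matrix identity: Q^n = [[F_(n+1), F_n], [F_n, F_(n-1)]] with Q = [[1,1],[1,0]].
n = 199 = 11000111₂. Square-and-multiply, entries mod 706:
Q^1 = [[1,1],[1,0]]
Q^3 = (Q^1)²·Q = [[3,2],[2,1]]
Q^6 = (Q^3)² = [[13,8],[8,5]]
Q^12 = (Q^6)² = [[233,144],[144,89]]
Q^24 = (Q^12)² = [[189,478],[478,417]]
Q^49 = (Q^24)²·Q = [[369,161],[161,208]]
Q^99 = (Q^49)²·Q = [[113,408],[408,411]]
Q^199 = (Q^99)²·Q = [[489,615],[615,580]]
F_199 mod 706 = Q^199[0][1] = 615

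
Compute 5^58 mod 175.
100

Repeated squaring. Binary of 58 = 111010.
5^1 ≡ 5 (mod 175); 5^2 ≡ 25 (mod 175); 5^4 ≡ 100 (mod 175); 5^8 ≡ 25 (mod 175); 5^16 ≡ 100 (mod 175); 5^32 ≡ 25 (mod 175)
5^58 = 5^2 × 5^8 × 5^16 × 5^32 ≡ 100 (mod 175)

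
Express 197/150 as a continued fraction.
[1; 3, 5, 4, 2]

Euclidean algorithm steps:
197 = 1 × 150 + 47
150 = 3 × 47 + 9
47 = 5 × 9 + 2
9 = 4 × 2 + 1
2 = 2 × 1 + 0
Continued fraction: [1; 3, 5, 4, 2]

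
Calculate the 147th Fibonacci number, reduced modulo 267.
254

Matrix identity: Q^n = [[F_(n+1), F_n], [F_n, F_(n-1)]] with Q = [[1,1],[1,0]].
n = 147 = 10010011₂. Square-and-multiply, entries mod 267:
Q^1 = [[1,1],[1,0]]
Q^2 = (Q^1)² = [[2,1],[1,1]]
Q^4 = (Q^2)² = [[5,3],[3,2]]
Q^9 = (Q^4)²·Q = [[55,34],[34,21]]
Q^18 = (Q^9)² = [[176,181],[181,262]]
Q^36 = (Q^18)² = [[191,246],[246,212]]
Q^73 = (Q^36)²·Q = [[157,76],[76,81]]
Q^147 = (Q^73)²·Q = [[186,254],[254,199]]
F_147 mod 267 = Q^147[0][1] = 254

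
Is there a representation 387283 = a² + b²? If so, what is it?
Not possible

Factorization: 387283 = 13 × 31^3
By Fermat: n is sum of two squares iff every prime p ≡ 3 (mod 4) appears to even power.
Prime(s) ≡ 3 (mod 4) with odd exponent: [(31, 3)]
Therefore 387283 cannot be expressed as a² + b².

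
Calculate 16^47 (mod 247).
9

Repeated squaring. Binary of 47 = 101111.
16^1 ≡ 16 (mod 247); 16^2 ≡ 9 (mod 247); 16^4 ≡ 81 (mod 247); 16^8 ≡ 139 (mod 247); 16^16 ≡ 55 (mod 247); 16^32 ≡ 61 (mod 247)
16^47 = 16^1 × 16^2 × 16^4 × 16^8 × 16^32 ≡ 9 (mod 247)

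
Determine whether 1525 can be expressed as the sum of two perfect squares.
2² + 39² (a=2, b=39)

Factorization: 1525 = 5^2 × 61
By Fermat: n is sum of two squares iff every prime p ≡ 3 (mod 4) appears to even power.
All primes ≡ 3 (mod 4) appear to even power.
Search a = 0, 1, 2, … for 1525 - a² a perfect square: first hit at a = 2: 1525 - 4 = 1521 = 39².
1525 = 2² + 39² = 4 + 1521 ✓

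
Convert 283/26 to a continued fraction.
[10; 1, 7, 1, 2]

Euclidean algorithm steps:
283 = 10 × 26 + 23
26 = 1 × 23 + 3
23 = 7 × 3 + 2
3 = 1 × 2 + 1
2 = 2 × 1 + 0
Continued fraction: [10; 1, 7, 1, 2]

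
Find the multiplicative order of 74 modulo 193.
64

193 is prime, so ord(74) divides φ(193) = 192.
Divisors of 192: 1, 2, 3, 4, 6, 8, 12, 16, 24, 32, 48, 64, 96, 192.
Repeated squaring: 74^1 ≡ 74, 74^2 ≡ 72, 74^4 ≡ 166, 74^8 ≡ 150, 74^16 ≡ 112, 74^32 ≡ 192, 74^64 ≡ 1, 74^128 ≡ 1 (mod 193).
Test 74^d mod 193 for each divisor d in increasing order:
74^1 ≡ 74
74^2 ≡ 72
74^3 = 74^2·74^1 ≡ 117
74^4 ≡ 166
74^6 = 74^4·74^2 ≡ 179
74^8 ≡ 150
74^12 = 74^8·74^4 ≡ 3
74^16 ≡ 112
74^24 = 74^16·74^8 ≡ 9
74^32 ≡ 192
74^48 = 74^32·74^16 ≡ 81
74^64 ≡ 1  ← first divisor giving 1
The order is 64.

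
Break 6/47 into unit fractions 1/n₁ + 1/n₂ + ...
1/8 + 1/376

Greedy algorithm:
6/47: ceiling(47/6) = 8, use 1/8
1/376: ceiling(376/1) = 376, use 1/376
Result: 6/47 = 1/8 + 1/376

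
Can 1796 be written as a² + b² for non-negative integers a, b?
14² + 40² (a=14, b=40)

Factorization: 1796 = 2^2 × 449
By Fermat: n is sum of two squares iff every prime p ≡ 3 (mod 4) appears to even power.
All primes ≡ 3 (mod 4) appear to even power.
Search a = 0, 1, 2, … for 1796 - a² a perfect square: first hit at a = 14: 1796 - 196 = 1600 = 40².
1796 = 14² + 40² = 196 + 1600 ✓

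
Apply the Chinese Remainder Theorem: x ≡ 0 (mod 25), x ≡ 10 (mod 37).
750

Using Chinese Remainder Theorem:
M = 25 × 37 = 925
M1 = 37, M2 = 25
y1 = 37^(-1) mod 25 = 23
y2 = 25^(-1) mod 37 = 3
x = (0×37×23 + 10×25×3) mod 925 = 750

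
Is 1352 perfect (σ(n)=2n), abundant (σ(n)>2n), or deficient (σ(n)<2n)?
abundant

Proper divisors of 1352: sum = 1 + 2 + 4 + 8 + 13 + 26 + 52 + 104 + 169 + 338 + 676 = 1393
Since 1393 > 1352, 1352 is abundant.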